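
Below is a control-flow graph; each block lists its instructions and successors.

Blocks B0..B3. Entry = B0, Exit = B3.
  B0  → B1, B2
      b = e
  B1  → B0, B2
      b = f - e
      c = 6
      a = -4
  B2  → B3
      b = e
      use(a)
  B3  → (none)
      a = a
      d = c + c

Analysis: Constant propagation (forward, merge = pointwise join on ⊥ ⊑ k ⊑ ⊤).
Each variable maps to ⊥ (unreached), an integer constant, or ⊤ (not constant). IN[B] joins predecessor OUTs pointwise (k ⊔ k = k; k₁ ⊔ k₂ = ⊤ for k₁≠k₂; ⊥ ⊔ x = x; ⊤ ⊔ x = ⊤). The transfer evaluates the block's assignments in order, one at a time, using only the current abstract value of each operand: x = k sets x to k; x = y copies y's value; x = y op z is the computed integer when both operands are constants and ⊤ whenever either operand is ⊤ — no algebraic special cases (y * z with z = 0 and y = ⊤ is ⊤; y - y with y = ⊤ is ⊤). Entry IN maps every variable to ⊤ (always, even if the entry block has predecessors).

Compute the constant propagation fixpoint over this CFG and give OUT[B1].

Fixpoint table:
  B0:   IN=(all ⊤)   OUT=(all ⊤)
  B1:   IN=(all ⊤)   OUT={a:-4, c:6; rest ⊤}
  B2:   IN=(all ⊤)   OUT=(all ⊤)
  B3:   IN=(all ⊤)   OUT=(all ⊤)

Merge at B1: IN[B1] = OUT[B0] = {a: ⊤, b: ⊤, c: ⊤, d: ⊤, e: ⊤, f: ⊤}
Applying B1's transfer function to that IN value gives OUT[B1] (row B1 above).

Answer: {a: -4, b: ⊤, c: 6, d: ⊤, e: ⊤, f: ⊤}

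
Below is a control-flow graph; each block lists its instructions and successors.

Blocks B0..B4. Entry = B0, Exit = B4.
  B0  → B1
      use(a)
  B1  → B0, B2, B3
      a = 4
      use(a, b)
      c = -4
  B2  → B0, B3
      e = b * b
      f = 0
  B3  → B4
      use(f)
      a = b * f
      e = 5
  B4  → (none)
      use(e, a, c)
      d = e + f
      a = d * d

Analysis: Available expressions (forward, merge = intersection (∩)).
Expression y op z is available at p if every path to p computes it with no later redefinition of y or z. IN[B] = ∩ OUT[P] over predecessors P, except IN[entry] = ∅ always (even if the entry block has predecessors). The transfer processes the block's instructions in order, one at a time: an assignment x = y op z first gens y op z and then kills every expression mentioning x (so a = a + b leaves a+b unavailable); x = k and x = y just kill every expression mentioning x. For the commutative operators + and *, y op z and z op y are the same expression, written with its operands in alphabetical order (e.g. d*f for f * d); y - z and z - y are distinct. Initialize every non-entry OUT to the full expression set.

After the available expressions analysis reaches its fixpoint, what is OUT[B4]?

Answer: {b*f, d*d, e+f}

Trace:
Fixpoint table:
  B0: | IN={} | OUT={}
  B1: | IN={} | OUT={}
  B2: | IN={} | OUT={b*b}
  B3: | IN={} | OUT={b*f}
  B4: | IN={b*f} | OUT={b*f, d*d, e+f}

Merge at B4: IN[B4] = OUT[B3] = {b*f}
Applying B4's transfer function to that IN value gives OUT[B4] (row B4 above).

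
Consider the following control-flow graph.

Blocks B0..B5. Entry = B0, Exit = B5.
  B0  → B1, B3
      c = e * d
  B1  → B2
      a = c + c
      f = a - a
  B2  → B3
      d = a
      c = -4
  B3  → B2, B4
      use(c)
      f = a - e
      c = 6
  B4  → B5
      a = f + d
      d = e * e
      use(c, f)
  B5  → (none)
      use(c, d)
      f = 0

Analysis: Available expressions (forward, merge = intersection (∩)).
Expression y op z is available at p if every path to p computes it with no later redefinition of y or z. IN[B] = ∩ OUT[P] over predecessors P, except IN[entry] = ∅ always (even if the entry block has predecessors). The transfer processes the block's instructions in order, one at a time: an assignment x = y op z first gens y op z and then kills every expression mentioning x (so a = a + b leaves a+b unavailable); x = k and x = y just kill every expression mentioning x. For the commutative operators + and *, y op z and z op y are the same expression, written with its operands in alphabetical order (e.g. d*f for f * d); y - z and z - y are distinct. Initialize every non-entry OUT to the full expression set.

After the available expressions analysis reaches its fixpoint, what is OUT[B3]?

Fixpoint table:
  B0: | IN={} | OUT={d*e}
  B1: | IN={d*e} | OUT={a-a, c+c, d*e}
  B2: | IN={} | OUT={}
  B3: | IN={} | OUT={a-e}
  B4: | IN={a-e} | OUT={e*e}
  B5: | IN={e*e} | OUT={e*e}

Merge at B3: IN[B3] = OUT[B0] ∩ OUT[B2] = {}
Applying B3's transfer function to that IN value gives OUT[B3] (row B3 above).

Answer: {a-e}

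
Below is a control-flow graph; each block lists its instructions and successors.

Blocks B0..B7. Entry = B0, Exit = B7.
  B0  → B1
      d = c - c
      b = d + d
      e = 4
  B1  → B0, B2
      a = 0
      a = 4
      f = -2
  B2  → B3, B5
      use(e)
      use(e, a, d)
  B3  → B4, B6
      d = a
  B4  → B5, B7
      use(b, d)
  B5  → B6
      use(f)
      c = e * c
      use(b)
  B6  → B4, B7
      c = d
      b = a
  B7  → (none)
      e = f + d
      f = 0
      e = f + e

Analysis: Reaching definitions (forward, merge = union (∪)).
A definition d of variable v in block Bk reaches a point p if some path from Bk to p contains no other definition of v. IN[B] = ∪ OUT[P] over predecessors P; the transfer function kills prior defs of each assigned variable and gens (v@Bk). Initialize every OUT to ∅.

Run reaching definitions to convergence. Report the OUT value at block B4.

Answer: {a@B1, b@B0, b@B6, c@B6, d@B0, d@B3, e@B0, f@B1}

Working:
Converged values:
  B0:  IN={a@B1, b@B0, d@B0, e@B0, f@B1}  OUT={a@B1, b@B0, d@B0, e@B0, f@B1}
  B1:  IN={a@B1, b@B0, d@B0, e@B0, f@B1}  OUT={a@B1, b@B0, d@B0, e@B0, f@B1}
  B2:  IN={a@B1, b@B0, d@B0, e@B0, f@B1}  OUT={a@B1, b@B0, d@B0, e@B0, f@B1}
  B3:  IN={a@B1, b@B0, d@B0, e@B0, f@B1}  OUT={a@B1, b@B0, d@B3, e@B0, f@B1}
  B4:  IN={a@B1, b@B0, b@B6, c@B6, d@B0, d@B3, e@B0, f@B1}  OUT={a@B1, b@B0, b@B6, c@B6, d@B0, d@B3, e@B0, f@B1}
  B5:  IN={a@B1, b@B0, b@B6, c@B6, d@B0, d@B3, e@B0, f@B1}  OUT={a@B1, b@B0, b@B6, c@B5, d@B0, d@B3, e@B0, f@B1}
  B6:  IN={a@B1, b@B0, b@B6, c@B5, d@B0, d@B3, e@B0, f@B1}  OUT={a@B1, b@B6, c@B6, d@B0, d@B3, e@B0, f@B1}
  B7:  IN={a@B1, b@B0, b@B6, c@B6, d@B0, d@B3, e@B0, f@B1}  OUT={a@B1, b@B0, b@B6, c@B6, d@B0, d@B3, e@B7, f@B7}

Merge at B4: IN[B4] = OUT[B3] ⊔ OUT[B6] = {a@B1, b@B0, b@B6, c@B6, d@B0, d@B3, e@B0, f@B1}
Applying B4's transfer function to that IN value gives OUT[B4] (row B4 above).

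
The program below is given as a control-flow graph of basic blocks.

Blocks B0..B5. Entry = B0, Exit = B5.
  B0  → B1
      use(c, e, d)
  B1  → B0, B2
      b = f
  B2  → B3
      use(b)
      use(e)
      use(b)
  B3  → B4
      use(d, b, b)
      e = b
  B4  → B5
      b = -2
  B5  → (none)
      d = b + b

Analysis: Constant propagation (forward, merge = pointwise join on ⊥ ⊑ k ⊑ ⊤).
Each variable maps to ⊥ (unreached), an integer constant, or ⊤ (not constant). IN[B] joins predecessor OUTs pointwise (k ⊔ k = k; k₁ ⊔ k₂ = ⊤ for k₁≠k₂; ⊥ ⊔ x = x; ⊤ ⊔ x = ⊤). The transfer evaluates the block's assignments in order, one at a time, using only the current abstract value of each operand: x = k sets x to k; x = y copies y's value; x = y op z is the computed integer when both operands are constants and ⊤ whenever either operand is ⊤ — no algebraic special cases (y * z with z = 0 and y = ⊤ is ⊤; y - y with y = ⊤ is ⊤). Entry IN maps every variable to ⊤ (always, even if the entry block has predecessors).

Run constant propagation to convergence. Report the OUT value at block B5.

Fixpoint table:
  B0:   IN=(all ⊤)   OUT=(all ⊤)
  B1:   IN=(all ⊤)   OUT=(all ⊤)
  B2:   IN=(all ⊤)   OUT=(all ⊤)
  B3:   IN=(all ⊤)   OUT=(all ⊤)
  B4:   IN=(all ⊤)   OUT={b:-2; rest ⊤}
  B5:   IN={b:-2; rest ⊤}   OUT={b:-2, d:-4; rest ⊤}

Merge at B5: IN[B5] = OUT[B4] = {a: ⊤, b: -2, c: ⊤, d: ⊤, e: ⊤, f: ⊤}
Applying B5's transfer function to that IN value gives OUT[B5] (row B5 above).

Answer: {a: ⊤, b: -2, c: ⊤, d: -4, e: ⊤, f: ⊤}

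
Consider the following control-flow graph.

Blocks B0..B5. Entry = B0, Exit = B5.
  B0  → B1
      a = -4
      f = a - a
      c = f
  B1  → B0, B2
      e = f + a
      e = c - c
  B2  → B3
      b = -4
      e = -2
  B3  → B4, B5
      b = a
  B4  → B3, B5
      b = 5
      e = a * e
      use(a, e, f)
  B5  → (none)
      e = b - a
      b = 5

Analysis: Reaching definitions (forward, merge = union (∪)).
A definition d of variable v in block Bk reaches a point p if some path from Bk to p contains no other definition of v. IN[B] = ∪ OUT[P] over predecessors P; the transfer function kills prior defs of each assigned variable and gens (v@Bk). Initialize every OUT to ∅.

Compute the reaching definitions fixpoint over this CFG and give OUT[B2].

Answer: {a@B0, b@B2, c@B0, e@B2, f@B0}

Derivation:
Per-block solution:
  B0:  IN={a@B0, c@B0, e@B1, f@B0}  OUT={a@B0, c@B0, e@B1, f@B0}
  B1:  IN={a@B0, c@B0, e@B1, f@B0}  OUT={a@B0, c@B0, e@B1, f@B0}
  B2:  IN={a@B0, c@B0, e@B1, f@B0}  OUT={a@B0, b@B2, c@B0, e@B2, f@B0}
  B3:  IN={a@B0, b@B2, b@B4, c@B0, e@B2, e@B4, f@B0}  OUT={a@B0, b@B3, c@B0, e@B2, e@B4, f@B0}
  B4:  IN={a@B0, b@B3, c@B0, e@B2, e@B4, f@B0}  OUT={a@B0, b@B4, c@B0, e@B4, f@B0}
  B5:  IN={a@B0, b@B3, b@B4, c@B0, e@B2, e@B4, f@B0}  OUT={a@B0, b@B5, c@B0, e@B5, f@B0}

Merge at B2: IN[B2] = OUT[B1] = {a@B0, c@B0, e@B1, f@B0}
Applying B2's transfer function to that IN value gives OUT[B2] (row B2 above).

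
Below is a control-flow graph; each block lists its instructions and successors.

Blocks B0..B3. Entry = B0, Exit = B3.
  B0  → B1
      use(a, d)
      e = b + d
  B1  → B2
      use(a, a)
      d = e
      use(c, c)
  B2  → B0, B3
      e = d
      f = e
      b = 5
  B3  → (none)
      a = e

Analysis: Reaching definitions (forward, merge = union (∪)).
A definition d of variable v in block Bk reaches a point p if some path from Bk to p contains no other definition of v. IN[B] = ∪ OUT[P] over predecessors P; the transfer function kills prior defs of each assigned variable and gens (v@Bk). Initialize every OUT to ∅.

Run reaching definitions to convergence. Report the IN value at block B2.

Answer: {b@B2, d@B1, e@B0, f@B2}

Derivation:
Converged values:
  B0:   IN={b@B2, d@B1, e@B2, f@B2}   OUT={b@B2, d@B1, e@B0, f@B2}
  B1:   IN={b@B2, d@B1, e@B0, f@B2}   OUT={b@B2, d@B1, e@B0, f@B2}
  B2:   IN={b@B2, d@B1, e@B0, f@B2}   OUT={b@B2, d@B1, e@B2, f@B2}
  B3:   IN={b@B2, d@B1, e@B2, f@B2}   OUT={a@B3, b@B2, d@B1, e@B2, f@B2}

Merge at B2: IN[B2] = OUT[B1] = {b@B2, d@B1, e@B0, f@B2}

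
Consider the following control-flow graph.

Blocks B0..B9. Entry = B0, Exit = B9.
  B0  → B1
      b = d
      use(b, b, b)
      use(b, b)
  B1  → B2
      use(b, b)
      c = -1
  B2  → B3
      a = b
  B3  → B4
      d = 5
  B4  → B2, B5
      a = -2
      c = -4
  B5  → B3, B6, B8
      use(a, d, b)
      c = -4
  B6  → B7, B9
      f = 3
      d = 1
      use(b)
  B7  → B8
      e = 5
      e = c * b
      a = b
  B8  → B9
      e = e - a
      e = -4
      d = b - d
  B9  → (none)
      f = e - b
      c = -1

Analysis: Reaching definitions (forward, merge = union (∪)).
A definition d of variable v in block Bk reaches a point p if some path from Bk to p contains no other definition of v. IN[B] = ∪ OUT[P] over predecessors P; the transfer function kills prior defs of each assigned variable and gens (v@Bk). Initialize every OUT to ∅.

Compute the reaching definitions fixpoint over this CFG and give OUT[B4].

Answer: {a@B4, b@B0, c@B4, d@B3}

Working:
Converged values:
  B0: | IN={} | OUT={b@B0}
  B1: | IN={b@B0} | OUT={b@B0, c@B1}
  B2: | IN={a@B4, b@B0, c@B1, c@B4, d@B3} | OUT={a@B2, b@B0, c@B1, c@B4, d@B3}
  B3: | IN={a@B2, a@B4, b@B0, c@B1, c@B4, c@B5, d@B3} | OUT={a@B2, a@B4, b@B0, c@B1, c@B4, c@B5, d@B3}
  B4: | IN={a@B2, a@B4, b@B0, c@B1, c@B4, c@B5, d@B3} | OUT={a@B4, b@B0, c@B4, d@B3}
  B5: | IN={a@B4, b@B0, c@B4, d@B3} | OUT={a@B4, b@B0, c@B5, d@B3}
  B6: | IN={a@B4, b@B0, c@B5, d@B3} | OUT={a@B4, b@B0, c@B5, d@B6, f@B6}
  B7: | IN={a@B4, b@B0, c@B5, d@B6, f@B6} | OUT={a@B7, b@B0, c@B5, d@B6, e@B7, f@B6}
  B8: | IN={a@B4, a@B7, b@B0, c@B5, d@B3, d@B6, e@B7, f@B6} | OUT={a@B4, a@B7, b@B0, c@B5, d@B8, e@B8, f@B6}
  B9: | IN={a@B4, a@B7, b@B0, c@B5, d@B6, d@B8, e@B8, f@B6} | OUT={a@B4, a@B7, b@B0, c@B9, d@B6, d@B8, e@B8, f@B9}

Merge at B4: IN[B4] = OUT[B3] = {a@B2, a@B4, b@B0, c@B1, c@B4, c@B5, d@B3}
Applying B4's transfer function to that IN value gives OUT[B4] (row B4 above).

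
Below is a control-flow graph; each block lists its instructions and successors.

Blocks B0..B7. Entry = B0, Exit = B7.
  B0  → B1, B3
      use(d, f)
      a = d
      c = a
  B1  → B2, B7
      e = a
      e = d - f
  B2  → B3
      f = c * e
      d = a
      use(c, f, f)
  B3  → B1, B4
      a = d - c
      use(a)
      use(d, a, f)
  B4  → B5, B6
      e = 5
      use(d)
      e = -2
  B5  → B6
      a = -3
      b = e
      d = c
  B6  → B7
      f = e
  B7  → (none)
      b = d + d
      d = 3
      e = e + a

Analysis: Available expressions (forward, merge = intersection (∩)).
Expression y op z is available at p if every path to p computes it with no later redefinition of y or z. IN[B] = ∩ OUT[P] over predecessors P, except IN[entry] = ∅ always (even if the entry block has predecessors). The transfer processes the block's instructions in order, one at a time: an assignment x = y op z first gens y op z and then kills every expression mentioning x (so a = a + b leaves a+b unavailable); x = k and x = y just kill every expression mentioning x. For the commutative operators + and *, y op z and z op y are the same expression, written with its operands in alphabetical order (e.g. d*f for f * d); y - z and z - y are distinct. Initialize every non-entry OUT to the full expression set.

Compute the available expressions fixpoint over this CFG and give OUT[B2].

Per-block solution:
  B0:   IN={}   OUT={}
  B1:   IN={}   OUT={d-f}
  B2:   IN={d-f}   OUT={c*e}
  B3:   IN={}   OUT={d-c}
  B4:   IN={d-c}   OUT={d-c}
  B5:   IN={d-c}   OUT={}
  B6:   IN={}   OUT={}
  B7:   IN={}   OUT={}

Merge at B2: IN[B2] = OUT[B1] = {d-f}
Applying B2's transfer function to that IN value gives OUT[B2] (row B2 above).

Answer: {c*e}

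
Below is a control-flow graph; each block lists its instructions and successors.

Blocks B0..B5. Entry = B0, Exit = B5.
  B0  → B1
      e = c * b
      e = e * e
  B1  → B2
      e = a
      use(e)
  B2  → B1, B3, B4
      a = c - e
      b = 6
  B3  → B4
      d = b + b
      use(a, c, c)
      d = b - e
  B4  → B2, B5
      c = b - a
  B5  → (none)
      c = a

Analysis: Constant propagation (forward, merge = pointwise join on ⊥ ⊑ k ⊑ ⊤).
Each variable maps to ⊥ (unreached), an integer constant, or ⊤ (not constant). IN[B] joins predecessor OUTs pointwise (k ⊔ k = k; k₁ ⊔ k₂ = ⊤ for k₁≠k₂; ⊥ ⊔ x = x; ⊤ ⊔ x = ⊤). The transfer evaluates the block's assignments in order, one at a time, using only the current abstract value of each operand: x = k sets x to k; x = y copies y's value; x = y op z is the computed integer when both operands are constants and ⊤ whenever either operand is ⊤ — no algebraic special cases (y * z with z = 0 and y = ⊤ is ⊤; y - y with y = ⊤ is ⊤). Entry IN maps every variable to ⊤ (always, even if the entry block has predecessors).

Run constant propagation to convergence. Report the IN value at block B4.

Answer: {a: ⊤, b: 6, c: ⊤, d: ⊤, e: ⊤, f: ⊤}

Derivation:
Converged values:
  B0: | IN=(all ⊤) | OUT=(all ⊤)
  B1: | IN=(all ⊤) | OUT=(all ⊤)
  B2: | IN=(all ⊤) | OUT={b:6; rest ⊤}
  B3: | IN={b:6; rest ⊤} | OUT={b:6; rest ⊤}
  B4: | IN={b:6; rest ⊤} | OUT={b:6; rest ⊤}
  B5: | IN={b:6; rest ⊤} | OUT={b:6; rest ⊤}

Merge at B4: IN[B4] = OUT[B2] ⊔ OUT[B3] = {a: ⊤, b: 6, c: ⊤, d: ⊤, e: ⊤, f: ⊤}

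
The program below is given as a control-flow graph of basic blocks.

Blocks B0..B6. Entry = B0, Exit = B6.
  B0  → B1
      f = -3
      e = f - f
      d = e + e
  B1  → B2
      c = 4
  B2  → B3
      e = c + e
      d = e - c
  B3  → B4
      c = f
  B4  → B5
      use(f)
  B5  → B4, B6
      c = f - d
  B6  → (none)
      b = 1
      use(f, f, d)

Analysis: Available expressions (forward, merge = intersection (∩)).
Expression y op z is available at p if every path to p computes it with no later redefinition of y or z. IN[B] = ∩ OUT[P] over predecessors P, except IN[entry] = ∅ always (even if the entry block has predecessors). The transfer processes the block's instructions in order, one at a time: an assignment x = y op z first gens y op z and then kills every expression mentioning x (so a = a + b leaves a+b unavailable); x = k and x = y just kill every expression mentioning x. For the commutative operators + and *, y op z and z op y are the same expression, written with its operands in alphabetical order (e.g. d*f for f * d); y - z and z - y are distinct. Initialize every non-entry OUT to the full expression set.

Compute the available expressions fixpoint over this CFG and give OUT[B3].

Converged values:
  B0:   IN={}   OUT={e+e, f-f}
  B1:   IN={e+e, f-f}   OUT={e+e, f-f}
  B2:   IN={e+e, f-f}   OUT={e-c, f-f}
  B3:   IN={e-c, f-f}   OUT={f-f}
  B4:   IN={f-f}   OUT={f-f}
  B5:   IN={f-f}   OUT={f-d, f-f}
  B6:   IN={f-d, f-f}   OUT={f-d, f-f}

Merge at B3: IN[B3] = OUT[B2] = {e-c, f-f}
Applying B3's transfer function to that IN value gives OUT[B3] (row B3 above).

Answer: {f-f}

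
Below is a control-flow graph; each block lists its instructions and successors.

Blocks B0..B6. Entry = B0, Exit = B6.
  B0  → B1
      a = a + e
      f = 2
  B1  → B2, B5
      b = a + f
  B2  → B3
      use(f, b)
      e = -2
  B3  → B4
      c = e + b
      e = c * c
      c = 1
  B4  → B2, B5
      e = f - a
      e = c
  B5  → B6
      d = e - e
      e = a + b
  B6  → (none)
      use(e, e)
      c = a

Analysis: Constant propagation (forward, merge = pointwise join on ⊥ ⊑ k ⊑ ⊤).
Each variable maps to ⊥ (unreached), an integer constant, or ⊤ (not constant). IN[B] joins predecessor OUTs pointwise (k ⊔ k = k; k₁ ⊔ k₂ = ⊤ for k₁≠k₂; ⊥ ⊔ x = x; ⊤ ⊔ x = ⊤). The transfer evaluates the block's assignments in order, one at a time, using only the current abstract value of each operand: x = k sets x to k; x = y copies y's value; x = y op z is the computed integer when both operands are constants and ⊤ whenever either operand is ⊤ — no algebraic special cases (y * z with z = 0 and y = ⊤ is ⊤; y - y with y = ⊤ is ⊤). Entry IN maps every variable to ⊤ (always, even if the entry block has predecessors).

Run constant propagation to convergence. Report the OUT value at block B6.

Answer: {a: ⊤, b: ⊤, c: ⊤, d: ⊤, e: ⊤, f: 2}

Working:
Fixpoint table:
  B0:  IN=(all ⊤)  OUT={f:2; rest ⊤}
  B1:  IN={f:2; rest ⊤}  OUT={f:2; rest ⊤}
  B2:  IN={f:2; rest ⊤}  OUT={e:-2, f:2; rest ⊤}
  B3:  IN={e:-2, f:2; rest ⊤}  OUT={c:1, f:2; rest ⊤}
  B4:  IN={c:1, f:2; rest ⊤}  OUT={c:1, e:1, f:2; rest ⊤}
  B5:  IN={f:2; rest ⊤}  OUT={f:2; rest ⊤}
  B6:  IN={f:2; rest ⊤}  OUT={f:2; rest ⊤}

Merge at B6: IN[B6] = OUT[B5] = {a: ⊤, b: ⊤, c: ⊤, d: ⊤, e: ⊤, f: 2}
Applying B6's transfer function to that IN value gives OUT[B6] (row B6 above).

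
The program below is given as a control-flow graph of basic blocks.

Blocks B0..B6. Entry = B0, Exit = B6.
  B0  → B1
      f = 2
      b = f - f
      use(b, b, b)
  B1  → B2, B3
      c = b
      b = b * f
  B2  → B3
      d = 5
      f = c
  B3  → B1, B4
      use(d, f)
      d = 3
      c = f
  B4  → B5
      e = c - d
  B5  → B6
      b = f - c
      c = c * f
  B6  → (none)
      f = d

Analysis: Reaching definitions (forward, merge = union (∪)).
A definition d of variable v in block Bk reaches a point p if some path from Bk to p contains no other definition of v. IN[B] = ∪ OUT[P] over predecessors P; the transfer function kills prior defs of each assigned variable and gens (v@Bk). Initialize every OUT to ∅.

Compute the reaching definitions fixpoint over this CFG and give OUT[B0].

Answer: {b@B0, f@B0}

Derivation:
Fixpoint table:
  B0:   IN={}   OUT={b@B0, f@B0}
  B1:   IN={b@B0, b@B1, c@B3, d@B3, f@B0, f@B2}   OUT={b@B1, c@B1, d@B3, f@B0, f@B2}
  B2:   IN={b@B1, c@B1, d@B3, f@B0, f@B2}   OUT={b@B1, c@B1, d@B2, f@B2}
  B3:   IN={b@B1, c@B1, d@B2, d@B3, f@B0, f@B2}   OUT={b@B1, c@B3, d@B3, f@B0, f@B2}
  B4:   IN={b@B1, c@B3, d@B3, f@B0, f@B2}   OUT={b@B1, c@B3, d@B3, e@B4, f@B0, f@B2}
  B5:   IN={b@B1, c@B3, d@B3, e@B4, f@B0, f@B2}   OUT={b@B5, c@B5, d@B3, e@B4, f@B0, f@B2}
  B6:   IN={b@B5, c@B5, d@B3, e@B4, f@B0, f@B2}   OUT={b@B5, c@B5, d@B3, e@B4, f@B6}

B0 is the boundary node: IN[B0] = {}
Applying B0's transfer function to that IN value gives OUT[B0] (row B0 above).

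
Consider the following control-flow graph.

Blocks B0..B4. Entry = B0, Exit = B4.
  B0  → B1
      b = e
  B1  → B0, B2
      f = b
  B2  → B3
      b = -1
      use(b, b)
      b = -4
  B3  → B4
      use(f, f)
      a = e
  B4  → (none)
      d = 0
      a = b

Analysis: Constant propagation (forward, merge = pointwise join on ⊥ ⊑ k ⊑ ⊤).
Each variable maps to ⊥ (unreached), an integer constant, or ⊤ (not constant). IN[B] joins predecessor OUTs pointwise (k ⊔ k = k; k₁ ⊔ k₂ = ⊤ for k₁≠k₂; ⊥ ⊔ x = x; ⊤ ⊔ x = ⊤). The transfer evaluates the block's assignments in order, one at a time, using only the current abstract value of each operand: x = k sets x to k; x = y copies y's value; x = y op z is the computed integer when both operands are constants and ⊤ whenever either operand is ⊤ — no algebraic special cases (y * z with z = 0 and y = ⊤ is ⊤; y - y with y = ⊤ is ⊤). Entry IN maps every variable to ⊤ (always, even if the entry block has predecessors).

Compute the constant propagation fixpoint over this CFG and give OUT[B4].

Fixpoint table:
  B0: | IN=(all ⊤) | OUT=(all ⊤)
  B1: | IN=(all ⊤) | OUT=(all ⊤)
  B2: | IN=(all ⊤) | OUT={b:-4; rest ⊤}
  B3: | IN={b:-4; rest ⊤} | OUT={b:-4; rest ⊤}
  B4: | IN={b:-4; rest ⊤} | OUT={a:-4, b:-4, d:0; rest ⊤}

Merge at B4: IN[B4] = OUT[B3] = {a: ⊤, b: -4, c: ⊤, d: ⊤, e: ⊤, f: ⊤}
Applying B4's transfer function to that IN value gives OUT[B4] (row B4 above).

Answer: {a: -4, b: -4, c: ⊤, d: 0, e: ⊤, f: ⊤}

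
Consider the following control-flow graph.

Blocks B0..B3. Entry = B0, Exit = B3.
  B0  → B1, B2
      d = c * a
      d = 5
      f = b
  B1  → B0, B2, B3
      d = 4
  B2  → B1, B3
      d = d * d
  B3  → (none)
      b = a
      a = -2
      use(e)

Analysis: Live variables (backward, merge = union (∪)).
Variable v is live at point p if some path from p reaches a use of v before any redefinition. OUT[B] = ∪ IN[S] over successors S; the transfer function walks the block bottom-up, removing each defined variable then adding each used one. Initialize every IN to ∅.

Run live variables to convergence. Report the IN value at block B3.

Answer: {a, e}

Working:
Fixpoint table:
  B0:  IN={a, b, c, e}  OUT={a, b, c, d, e}
  B1:  IN={a, b, c, e}  OUT={a, b, c, d, e}
  B2:  IN={a, b, c, d, e}  OUT={a, b, c, e}
  B3:  IN={a, e}  OUT={}

B3 is the boundary node: OUT[B3] = {}
Applying B3's transfer function to that OUT value gives IN[B3] (row B3 above).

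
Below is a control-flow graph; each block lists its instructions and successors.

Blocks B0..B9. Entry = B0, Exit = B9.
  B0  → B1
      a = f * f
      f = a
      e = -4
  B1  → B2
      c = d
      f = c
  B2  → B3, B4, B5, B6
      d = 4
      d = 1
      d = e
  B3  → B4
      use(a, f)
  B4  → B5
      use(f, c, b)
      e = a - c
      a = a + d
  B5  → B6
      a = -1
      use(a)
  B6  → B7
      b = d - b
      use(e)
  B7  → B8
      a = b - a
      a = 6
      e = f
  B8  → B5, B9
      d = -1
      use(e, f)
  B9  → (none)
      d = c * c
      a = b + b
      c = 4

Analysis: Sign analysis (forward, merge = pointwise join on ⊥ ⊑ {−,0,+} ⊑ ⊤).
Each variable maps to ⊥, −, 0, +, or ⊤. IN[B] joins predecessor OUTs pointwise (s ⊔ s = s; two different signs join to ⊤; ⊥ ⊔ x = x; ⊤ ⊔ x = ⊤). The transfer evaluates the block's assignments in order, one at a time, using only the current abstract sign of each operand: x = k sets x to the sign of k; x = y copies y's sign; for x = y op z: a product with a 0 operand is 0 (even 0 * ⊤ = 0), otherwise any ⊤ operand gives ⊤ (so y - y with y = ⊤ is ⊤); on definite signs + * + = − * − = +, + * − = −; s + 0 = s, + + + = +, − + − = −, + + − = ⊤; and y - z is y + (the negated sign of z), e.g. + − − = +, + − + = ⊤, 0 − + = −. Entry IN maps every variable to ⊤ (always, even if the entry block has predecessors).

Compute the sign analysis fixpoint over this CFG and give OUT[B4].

Converged values:
  B0: | IN=(all ⊤) | OUT={e:-; rest ⊤}
  B1: | IN={e:-; rest ⊤} | OUT={e:-; rest ⊤}
  B2: | IN={e:-; rest ⊤} | OUT={d:-, e:-; rest ⊤}
  B3: | IN={d:-, e:-; rest ⊤} | OUT={d:-, e:-; rest ⊤}
  B4: | IN={d:-, e:-; rest ⊤} | OUT={d:-; rest ⊤}
  B5: | IN={d:-; rest ⊤} | OUT={a:-, d:-; rest ⊤}
  B6: | IN={d:-; rest ⊤} | OUT={d:-; rest ⊤}
  B7: | IN={d:-; rest ⊤} | OUT={a:+, d:-; rest ⊤}
  B8: | IN={a:+, d:-; rest ⊤} | OUT={a:+, d:-; rest ⊤}
  B9: | IN={a:+, d:-; rest ⊤} | OUT={c:+; rest ⊤}

Merge at B4: IN[B4] = OUT[B2] ⊔ OUT[B3] = {a: ⊤, b: ⊤, c: ⊤, d: -, e: -, f: ⊤}
Applying B4's transfer function to that IN value gives OUT[B4] (row B4 above).

Answer: {a: ⊤, b: ⊤, c: ⊤, d: -, e: ⊤, f: ⊤}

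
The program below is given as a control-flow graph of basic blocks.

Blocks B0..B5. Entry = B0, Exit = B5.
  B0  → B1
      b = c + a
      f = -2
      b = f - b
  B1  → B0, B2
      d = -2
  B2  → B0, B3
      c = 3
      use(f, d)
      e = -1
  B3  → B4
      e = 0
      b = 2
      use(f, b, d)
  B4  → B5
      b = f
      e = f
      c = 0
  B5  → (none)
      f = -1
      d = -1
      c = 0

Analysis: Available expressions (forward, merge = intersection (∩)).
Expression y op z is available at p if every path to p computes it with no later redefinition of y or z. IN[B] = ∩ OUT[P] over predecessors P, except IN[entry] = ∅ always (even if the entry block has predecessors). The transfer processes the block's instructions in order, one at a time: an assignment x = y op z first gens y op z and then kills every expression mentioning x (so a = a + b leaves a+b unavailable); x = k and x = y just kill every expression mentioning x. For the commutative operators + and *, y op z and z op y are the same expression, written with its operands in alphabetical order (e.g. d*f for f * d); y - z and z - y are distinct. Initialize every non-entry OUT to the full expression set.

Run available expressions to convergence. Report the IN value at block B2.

Answer: {a+c}

Trace:
Converged values:
  B0:   IN={}   OUT={a+c}
  B1:   IN={a+c}   OUT={a+c}
  B2:   IN={a+c}   OUT={}
  B3:   IN={}   OUT={}
  B4:   IN={}   OUT={}
  B5:   IN={}   OUT={}

Merge at B2: IN[B2] = OUT[B1] = {a+c}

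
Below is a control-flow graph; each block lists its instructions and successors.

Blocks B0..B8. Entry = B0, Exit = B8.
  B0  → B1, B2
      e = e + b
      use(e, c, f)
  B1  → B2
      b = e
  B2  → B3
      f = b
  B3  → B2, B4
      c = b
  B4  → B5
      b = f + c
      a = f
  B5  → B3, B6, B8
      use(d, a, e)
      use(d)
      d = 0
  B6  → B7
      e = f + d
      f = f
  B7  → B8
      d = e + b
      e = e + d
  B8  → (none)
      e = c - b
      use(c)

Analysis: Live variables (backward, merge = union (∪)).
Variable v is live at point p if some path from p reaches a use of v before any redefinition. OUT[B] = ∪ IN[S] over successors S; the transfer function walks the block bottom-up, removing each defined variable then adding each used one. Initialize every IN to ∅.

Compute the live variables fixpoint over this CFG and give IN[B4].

Answer: {c, d, e, f}

Working:
Converged values:
  B0:   IN={b, c, d, e, f}   OUT={b, d, e}
  B1:   IN={d, e}   OUT={b, d, e}
  B2:   IN={b, d, e}   OUT={b, d, e, f}
  B3:   IN={b, d, e, f}   OUT={b, c, d, e, f}
  B4:   IN={c, d, e, f}   OUT={a, b, c, d, e, f}
  B5:   IN={a, b, c, d, e, f}   OUT={b, c, d, e, f}
  B6:   IN={b, c, d, f}   OUT={b, c, e}
  B7:   IN={b, c, e}   OUT={b, c}
  B8:   IN={b, c}   OUT={}

Merge at B4: OUT[B4] = IN[B5] = {a, b, c, d, e, f}
Applying B4's transfer function to that OUT value gives IN[B4] (row B4 above).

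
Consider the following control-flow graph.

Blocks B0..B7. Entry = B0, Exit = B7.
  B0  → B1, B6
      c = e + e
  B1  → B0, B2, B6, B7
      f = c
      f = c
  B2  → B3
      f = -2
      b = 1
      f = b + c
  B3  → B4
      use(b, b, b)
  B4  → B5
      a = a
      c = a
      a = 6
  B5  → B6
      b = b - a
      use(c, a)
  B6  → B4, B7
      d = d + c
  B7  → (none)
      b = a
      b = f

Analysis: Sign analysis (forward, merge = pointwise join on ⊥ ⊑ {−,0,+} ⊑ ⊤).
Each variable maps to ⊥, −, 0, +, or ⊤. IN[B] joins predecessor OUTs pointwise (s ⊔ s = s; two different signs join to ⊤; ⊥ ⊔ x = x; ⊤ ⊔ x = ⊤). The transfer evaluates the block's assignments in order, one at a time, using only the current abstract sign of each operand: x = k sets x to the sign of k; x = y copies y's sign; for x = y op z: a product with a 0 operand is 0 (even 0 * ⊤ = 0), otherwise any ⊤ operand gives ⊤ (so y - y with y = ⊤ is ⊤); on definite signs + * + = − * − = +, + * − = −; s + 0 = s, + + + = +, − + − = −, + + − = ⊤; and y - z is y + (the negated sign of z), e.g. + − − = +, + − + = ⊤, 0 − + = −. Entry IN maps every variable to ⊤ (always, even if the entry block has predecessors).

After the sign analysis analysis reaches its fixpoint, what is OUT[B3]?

Per-block solution:
  B0: | IN=(all ⊤) | OUT=(all ⊤)
  B1: | IN=(all ⊤) | OUT=(all ⊤)
  B2: | IN=(all ⊤) | OUT={b:+; rest ⊤}
  B3: | IN={b:+; rest ⊤} | OUT={b:+; rest ⊤}
  B4: | IN=(all ⊤) | OUT={a:+; rest ⊤}
  B5: | IN={a:+; rest ⊤} | OUT={a:+; rest ⊤}
  B6: | IN=(all ⊤) | OUT=(all ⊤)
  B7: | IN=(all ⊤) | OUT=(all ⊤)

Merge at B3: IN[B3] = OUT[B2] = {a: ⊤, b: +, c: ⊤, d: ⊤, e: ⊤, f: ⊤}
Applying B3's transfer function to that IN value gives OUT[B3] (row B3 above).

Answer: {a: ⊤, b: +, c: ⊤, d: ⊤, e: ⊤, f: ⊤}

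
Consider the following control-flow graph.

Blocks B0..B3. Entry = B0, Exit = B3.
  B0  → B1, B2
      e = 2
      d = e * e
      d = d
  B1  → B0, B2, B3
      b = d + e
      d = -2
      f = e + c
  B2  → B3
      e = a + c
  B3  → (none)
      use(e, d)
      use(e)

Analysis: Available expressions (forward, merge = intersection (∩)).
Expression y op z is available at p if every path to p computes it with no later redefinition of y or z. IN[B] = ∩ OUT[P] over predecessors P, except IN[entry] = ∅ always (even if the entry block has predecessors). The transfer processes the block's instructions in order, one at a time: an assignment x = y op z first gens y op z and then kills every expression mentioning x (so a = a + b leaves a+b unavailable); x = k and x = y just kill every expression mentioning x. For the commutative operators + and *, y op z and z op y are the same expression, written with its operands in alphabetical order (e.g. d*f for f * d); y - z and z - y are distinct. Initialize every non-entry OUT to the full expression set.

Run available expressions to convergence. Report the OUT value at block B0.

Per-block solution:
  B0:   IN={}   OUT={e*e}
  B1:   IN={e*e}   OUT={c+e, e*e}
  B2:   IN={e*e}   OUT={a+c}
  B3:   IN={}   OUT={}

Merge at B0 (entry node, so the boundary value {} is joined with the incoming edge(s)): IN[B0] = {} ∩ OUT[B1] = {}
Applying B0's transfer function to that IN value gives OUT[B0] (row B0 above).

Answer: {e*e}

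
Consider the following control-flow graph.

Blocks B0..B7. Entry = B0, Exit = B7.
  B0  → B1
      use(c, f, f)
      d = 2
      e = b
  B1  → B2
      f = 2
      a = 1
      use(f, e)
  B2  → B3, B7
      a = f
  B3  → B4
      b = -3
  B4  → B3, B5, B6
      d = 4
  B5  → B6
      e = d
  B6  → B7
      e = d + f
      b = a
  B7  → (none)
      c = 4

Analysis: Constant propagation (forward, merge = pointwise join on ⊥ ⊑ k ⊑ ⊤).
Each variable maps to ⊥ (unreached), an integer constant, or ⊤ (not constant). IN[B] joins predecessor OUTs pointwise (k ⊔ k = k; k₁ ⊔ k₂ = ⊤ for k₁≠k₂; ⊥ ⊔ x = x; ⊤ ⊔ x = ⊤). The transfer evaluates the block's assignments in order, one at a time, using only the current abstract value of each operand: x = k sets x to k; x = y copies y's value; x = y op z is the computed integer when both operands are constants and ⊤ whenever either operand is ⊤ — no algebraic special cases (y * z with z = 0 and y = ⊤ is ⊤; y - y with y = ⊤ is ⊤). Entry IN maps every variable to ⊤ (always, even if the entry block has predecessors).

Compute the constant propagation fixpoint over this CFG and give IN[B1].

Answer: {a: ⊤, b: ⊤, c: ⊤, d: 2, e: ⊤, f: ⊤}

Derivation:
Fixpoint table:
  B0:  IN=(all ⊤)  OUT={d:2; rest ⊤}
  B1:  IN={d:2; rest ⊤}  OUT={a:1, d:2, f:2; rest ⊤}
  B2:  IN={a:1, d:2, f:2; rest ⊤}  OUT={a:2, d:2, f:2; rest ⊤}
  B3:  IN={a:2, f:2; rest ⊤}  OUT={a:2, b:-3, f:2; rest ⊤}
  B4:  IN={a:2, b:-3, f:2; rest ⊤}  OUT={a:2, b:-3, d:4, f:2; rest ⊤}
  B5:  IN={a:2, b:-3, d:4, f:2; rest ⊤}  OUT={a:2, b:-3, d:4, e:4, f:2; rest ⊤}
  B6:  IN={a:2, b:-3, d:4, f:2; rest ⊤}  OUT={a:2, b:2, d:4, e:6, f:2; rest ⊤}
  B7:  IN={a:2, f:2; rest ⊤}  OUT={a:2, c:4, f:2; rest ⊤}

Merge at B1: IN[B1] = OUT[B0] = {a: ⊤, b: ⊤, c: ⊤, d: 2, e: ⊤, f: ⊤}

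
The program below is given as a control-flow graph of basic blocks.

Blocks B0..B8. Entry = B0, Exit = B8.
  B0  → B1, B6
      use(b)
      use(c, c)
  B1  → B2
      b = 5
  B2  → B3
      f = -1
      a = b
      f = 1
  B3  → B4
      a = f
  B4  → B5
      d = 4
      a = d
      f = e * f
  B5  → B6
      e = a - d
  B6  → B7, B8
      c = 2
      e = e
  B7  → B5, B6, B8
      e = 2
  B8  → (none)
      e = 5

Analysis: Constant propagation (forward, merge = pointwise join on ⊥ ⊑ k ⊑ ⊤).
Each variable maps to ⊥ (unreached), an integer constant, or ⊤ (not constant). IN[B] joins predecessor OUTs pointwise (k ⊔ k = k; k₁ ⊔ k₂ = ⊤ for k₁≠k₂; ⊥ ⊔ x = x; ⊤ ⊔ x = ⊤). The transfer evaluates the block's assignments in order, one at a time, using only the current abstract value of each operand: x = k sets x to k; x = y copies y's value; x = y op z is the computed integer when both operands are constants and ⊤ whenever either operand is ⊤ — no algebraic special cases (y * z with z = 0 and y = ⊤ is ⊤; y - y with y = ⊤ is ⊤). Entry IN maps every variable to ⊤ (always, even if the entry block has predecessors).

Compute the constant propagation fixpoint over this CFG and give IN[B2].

Answer: {a: ⊤, b: 5, c: ⊤, d: ⊤, e: ⊤, f: ⊤}

Trace:
Fixpoint table:
  B0:  IN=(all ⊤)  OUT=(all ⊤)
  B1:  IN=(all ⊤)  OUT={b:5; rest ⊤}
  B2:  IN={b:5; rest ⊤}  OUT={a:5, b:5, f:1; rest ⊤}
  B3:  IN={a:5, b:5, f:1; rest ⊤}  OUT={a:1, b:5, f:1; rest ⊤}
  B4:  IN={a:1, b:5, f:1; rest ⊤}  OUT={a:4, b:5, d:4; rest ⊤}
  B5:  IN=(all ⊤)  OUT=(all ⊤)
  B6:  IN=(all ⊤)  OUT={c:2; rest ⊤}
  B7:  IN={c:2; rest ⊤}  OUT={c:2, e:2; rest ⊤}
  B8:  IN={c:2; rest ⊤}  OUT={c:2, e:5; rest ⊤}

Merge at B2: IN[B2] = OUT[B1] = {a: ⊤, b: 5, c: ⊤, d: ⊤, e: ⊤, f: ⊤}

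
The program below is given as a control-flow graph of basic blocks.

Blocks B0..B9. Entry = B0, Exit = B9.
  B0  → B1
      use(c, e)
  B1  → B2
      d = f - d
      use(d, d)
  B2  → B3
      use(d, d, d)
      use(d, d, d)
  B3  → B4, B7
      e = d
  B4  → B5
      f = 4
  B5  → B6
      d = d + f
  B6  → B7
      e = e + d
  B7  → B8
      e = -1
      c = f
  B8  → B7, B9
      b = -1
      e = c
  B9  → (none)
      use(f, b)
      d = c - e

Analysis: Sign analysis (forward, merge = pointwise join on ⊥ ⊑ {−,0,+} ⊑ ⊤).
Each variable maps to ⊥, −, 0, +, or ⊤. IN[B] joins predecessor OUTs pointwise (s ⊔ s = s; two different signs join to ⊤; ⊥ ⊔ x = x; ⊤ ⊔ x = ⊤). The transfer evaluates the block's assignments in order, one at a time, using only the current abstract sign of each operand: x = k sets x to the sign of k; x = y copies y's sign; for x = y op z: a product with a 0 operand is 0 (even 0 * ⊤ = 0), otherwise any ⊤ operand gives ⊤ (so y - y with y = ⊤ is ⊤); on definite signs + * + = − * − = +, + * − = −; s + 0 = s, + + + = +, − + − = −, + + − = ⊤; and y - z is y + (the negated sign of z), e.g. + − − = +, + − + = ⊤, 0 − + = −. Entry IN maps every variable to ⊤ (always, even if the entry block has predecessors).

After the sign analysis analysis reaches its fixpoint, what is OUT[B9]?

Converged values:
  B0:   IN=(all ⊤)   OUT=(all ⊤)
  B1:   IN=(all ⊤)   OUT=(all ⊤)
  B2:   IN=(all ⊤)   OUT=(all ⊤)
  B3:   IN=(all ⊤)   OUT=(all ⊤)
  B4:   IN=(all ⊤)   OUT={f:+; rest ⊤}
  B5:   IN={f:+; rest ⊤}   OUT={f:+; rest ⊤}
  B6:   IN={f:+; rest ⊤}   OUT={f:+; rest ⊤}
  B7:   IN=(all ⊤)   OUT={e:-; rest ⊤}
  B8:   IN={e:-; rest ⊤}   OUT={b:-; rest ⊤}
  B9:   IN={b:-; rest ⊤}   OUT={b:-; rest ⊤}

Merge at B9: IN[B9] = OUT[B8] = {a: ⊤, b: -, c: ⊤, d: ⊤, e: ⊤, f: ⊤}
Applying B9's transfer function to that IN value gives OUT[B9] (row B9 above).

Answer: {a: ⊤, b: -, c: ⊤, d: ⊤, e: ⊤, f: ⊤}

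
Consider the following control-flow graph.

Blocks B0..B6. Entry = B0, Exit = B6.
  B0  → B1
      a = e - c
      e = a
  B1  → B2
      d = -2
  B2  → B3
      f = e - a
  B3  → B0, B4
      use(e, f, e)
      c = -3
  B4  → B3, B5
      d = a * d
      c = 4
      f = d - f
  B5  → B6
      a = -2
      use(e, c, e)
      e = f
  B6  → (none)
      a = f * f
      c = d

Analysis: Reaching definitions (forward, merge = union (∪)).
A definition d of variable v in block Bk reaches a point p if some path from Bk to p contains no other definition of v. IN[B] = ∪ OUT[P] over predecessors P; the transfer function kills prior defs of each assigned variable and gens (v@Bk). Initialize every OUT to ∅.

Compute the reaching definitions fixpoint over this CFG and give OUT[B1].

Answer: {a@B0, c@B3, d@B1, e@B0, f@B2, f@B4}

Working:
Converged values:
  B0:   IN={a@B0, c@B3, d@B1, d@B4, e@B0, f@B2, f@B4}   OUT={a@B0, c@B3, d@B1, d@B4, e@B0, f@B2, f@B4}
  B1:   IN={a@B0, c@B3, d@B1, d@B4, e@B0, f@B2, f@B4}   OUT={a@B0, c@B3, d@B1, e@B0, f@B2, f@B4}
  B2:   IN={a@B0, c@B3, d@B1, e@B0, f@B2, f@B4}   OUT={a@B0, c@B3, d@B1, e@B0, f@B2}
  B3:   IN={a@B0, c@B3, c@B4, d@B1, d@B4, e@B0, f@B2, f@B4}   OUT={a@B0, c@B3, d@B1, d@B4, e@B0, f@B2, f@B4}
  B4:   IN={a@B0, c@B3, d@B1, d@B4, e@B0, f@B2, f@B4}   OUT={a@B0, c@B4, d@B4, e@B0, f@B4}
  B5:   IN={a@B0, c@B4, d@B4, e@B0, f@B4}   OUT={a@B5, c@B4, d@B4, e@B5, f@B4}
  B6:   IN={a@B5, c@B4, d@B4, e@B5, f@B4}   OUT={a@B6, c@B6, d@B4, e@B5, f@B4}

Merge at B1: IN[B1] = OUT[B0] = {a@B0, c@B3, d@B1, d@B4, e@B0, f@B2, f@B4}
Applying B1's transfer function to that IN value gives OUT[B1] (row B1 above).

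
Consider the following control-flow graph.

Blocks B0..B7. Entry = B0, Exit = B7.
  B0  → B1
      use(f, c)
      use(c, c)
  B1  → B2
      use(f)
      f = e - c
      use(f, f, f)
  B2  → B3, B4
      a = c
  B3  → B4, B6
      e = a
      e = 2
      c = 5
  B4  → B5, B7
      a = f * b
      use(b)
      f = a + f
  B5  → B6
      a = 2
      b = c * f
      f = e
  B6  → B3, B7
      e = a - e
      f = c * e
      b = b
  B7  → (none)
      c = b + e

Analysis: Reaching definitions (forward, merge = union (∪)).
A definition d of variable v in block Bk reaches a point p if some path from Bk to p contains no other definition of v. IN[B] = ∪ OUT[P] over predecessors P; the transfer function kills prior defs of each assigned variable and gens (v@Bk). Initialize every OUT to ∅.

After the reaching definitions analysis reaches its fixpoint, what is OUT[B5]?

Answer: {a@B5, b@B5, c@B3, e@B3, f@B5}

Working:
Per-block solution:
  B0: | IN={} | OUT={}
  B1: | IN={} | OUT={f@B1}
  B2: | IN={f@B1} | OUT={a@B2, f@B1}
  B3: | IN={a@B2, a@B5, b@B6, c@B3, e@B6, f@B1, f@B6} | OUT={a@B2, a@B5, b@B6, c@B3, e@B3, f@B1, f@B6}
  B4: | IN={a@B2, a@B5, b@B6, c@B3, e@B3, f@B1, f@B6} | OUT={a@B4, b@B6, c@B3, e@B3, f@B4}
  B5: | IN={a@B4, b@B6, c@B3, e@B3, f@B4} | OUT={a@B5, b@B5, c@B3, e@B3, f@B5}
  B6: | IN={a@B2, a@B5, b@B5, b@B6, c@B3, e@B3, f@B1, f@B5, f@B6} | OUT={a@B2, a@B5, b@B6, c@B3, e@B6, f@B6}
  B7: | IN={a@B2, a@B4, a@B5, b@B6, c@B3, e@B3, e@B6, f@B4, f@B6} | OUT={a@B2, a@B4, a@B5, b@B6, c@B7, e@B3, e@B6, f@B4, f@B6}

Merge at B5: IN[B5] = OUT[B4] = {a@B4, b@B6, c@B3, e@B3, f@B4}
Applying B5's transfer function to that IN value gives OUT[B5] (row B5 above).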